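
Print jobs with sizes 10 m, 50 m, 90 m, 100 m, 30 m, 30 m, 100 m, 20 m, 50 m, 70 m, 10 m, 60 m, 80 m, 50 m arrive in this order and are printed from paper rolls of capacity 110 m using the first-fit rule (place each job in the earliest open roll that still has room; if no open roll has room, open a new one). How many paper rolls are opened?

  10 → roll 1 (new)  [load 10/110]
  50 → roll 1  [load 60/110]
  90 → roll 2 (new)  [load 90/110]
  100 → roll 3 (new)  [load 100/110]
  30 → roll 1  [load 90/110]
  30 → roll 4 (new)  [load 30/110]
  100 → roll 5 (new)  [load 100/110]
  20 → roll 1  [load 110/110]
  50 → roll 4  [load 80/110]
  70 → roll 6 (new)  [load 70/110]
  10 → roll 2  [load 100/110]
  60 → roll 7 (new)  [load 60/110]
  80 → roll 8 (new)  [load 80/110]
  50 → roll 7  [load 110/110]
8 paper rolls opened.

8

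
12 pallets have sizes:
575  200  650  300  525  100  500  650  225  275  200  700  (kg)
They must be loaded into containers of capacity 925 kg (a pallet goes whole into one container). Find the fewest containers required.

Total = 700 + 650 + 650 + 575 + 525 + 500 + 300 + 275 + 225 + 200 + 200 + 100 = 4900 kg.
Lower bound: ⌈4900/925⌉ = 6 containers.
A packing using 6 containers:
  container 1: 700 + 225 = 925
  container 2: 650 + 275 = 925
  container 3: 650 + 200 = 850
  container 4: 575 + 300 = 875
  container 5: 525 + 200 + 100 = 825
  container 6: 500 = 500
This matches the lower bound, so 6 is optimal.

6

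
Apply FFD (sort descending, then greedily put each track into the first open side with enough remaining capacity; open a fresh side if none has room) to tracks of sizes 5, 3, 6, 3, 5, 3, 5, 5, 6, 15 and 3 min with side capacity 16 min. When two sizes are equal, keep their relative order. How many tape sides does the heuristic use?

Sorted descending: 15, 6, 6, 5, 5, 5, 5, 3, 3, 3, 3.
  15 → side 1 (new)  [load 15/16]
  6 → side 2 (new)  [load 6/16]
  6 → side 2  [load 12/16]
  5 → side 3 (new)  [load 5/16]
  5 → side 3  [load 10/16]
  5 → side 3  [load 15/16]
  5 → side 4 (new)  [load 5/16]
  3 → side 2  [load 15/16]
  3 → side 4  [load 8/16]
  3 → side 4  [load 11/16]
  3 → side 4  [load 14/16]
4 tape sides opened.

4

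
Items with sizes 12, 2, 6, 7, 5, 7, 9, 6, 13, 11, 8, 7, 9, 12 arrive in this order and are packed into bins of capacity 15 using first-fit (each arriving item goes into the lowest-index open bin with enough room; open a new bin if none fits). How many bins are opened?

  12 → bin 1 (new)  [load 12/15]
  2 → bin 1  [load 14/15]
  6 → bin 2 (new)  [load 6/15]
  7 → bin 2  [load 13/15]
  5 → bin 3 (new)  [load 5/15]
  7 → bin 3  [load 12/15]
  9 → bin 4 (new)  [load 9/15]
  6 → bin 4  [load 15/15]
  13 → bin 5 (new)  [load 13/15]
  11 → bin 6 (new)  [load 11/15]
  8 → bin 7 (new)  [load 8/15]
  7 → bin 7  [load 15/15]
  9 → bin 8 (new)  [load 9/15]
  12 → bin 9 (new)  [load 12/15]
9 bins opened.

9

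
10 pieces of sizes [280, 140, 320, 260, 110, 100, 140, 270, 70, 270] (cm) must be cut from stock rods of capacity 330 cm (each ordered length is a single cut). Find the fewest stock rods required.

Total = 320 + 280 + 270 + 270 + 260 + 140 + 140 + 110 + 100 + 70 = 1960 cm.
Lower bound: ⌈1960/330⌉ = 6 stock rods.
A packing using 7 stock rods:
  stock rod 1: 320 = 320
  stock rod 2: 280 = 280
  stock rod 3: 270 = 270
  stock rod 4: 270 = 270
  stock rod 5: 260 + 70 = 330
  stock rod 6: 140 + 140 = 280
  stock rod 7: 110 + 100 = 210
No arrangement into 6 stock rods stays within capacity, so 7 is optimal.

7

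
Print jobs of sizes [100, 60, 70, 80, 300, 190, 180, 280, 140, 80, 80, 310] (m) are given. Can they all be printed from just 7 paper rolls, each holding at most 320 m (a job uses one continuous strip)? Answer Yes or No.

A valid assignment using 7 paper rolls:
  roll 1: 310 = 310
  roll 2: 300 = 300
  roll 3: 280 = 280
  roll 4: 190 + 100 = 290
  roll 5: 180 + 140 = 320
  roll 6: 80 + 80 + 80 + 70 = 310
  roll 7: 60 = 60
Every load is within 320 m, so 7 paper rolls suffice.

Yes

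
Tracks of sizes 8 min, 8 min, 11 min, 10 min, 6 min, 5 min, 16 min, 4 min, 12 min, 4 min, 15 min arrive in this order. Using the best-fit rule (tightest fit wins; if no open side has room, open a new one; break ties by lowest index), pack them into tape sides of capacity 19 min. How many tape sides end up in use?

6

  8 → side 1 (new)  [load 8/19]
  8 → side 1  [load 16/19]
  11 → side 2 (new)  [load 11/19]
  10 → side 3 (new)  [load 10/19]
  6 → side 2  [load 17/19]
  5 → side 3  [load 15/19]
  16 → side 4 (new)  [load 16/19]
  4 → side 3  [load 19/19]
  12 → side 5 (new)  [load 12/19]
  4 → side 5  [load 16/19]
  15 → side 6 (new)  [load 15/19]
6 tape sides opened.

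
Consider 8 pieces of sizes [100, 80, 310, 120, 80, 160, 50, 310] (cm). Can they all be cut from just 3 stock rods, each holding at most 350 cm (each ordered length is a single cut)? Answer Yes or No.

No

Total = 1210 cm; ⌈1210/350⌉ = 4.
At least 4 stock rods are required, but only 3 are allowed.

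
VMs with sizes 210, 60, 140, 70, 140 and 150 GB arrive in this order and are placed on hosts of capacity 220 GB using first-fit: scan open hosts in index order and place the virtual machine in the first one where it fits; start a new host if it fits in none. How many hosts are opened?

4

  210 → host 1 (new)  [load 210/220]
  60 → host 2 (new)  [load 60/220]
  140 → host 2  [load 200/220]
  70 → host 3 (new)  [load 70/220]
  140 → host 3  [load 210/220]
  150 → host 4 (new)  [load 150/220]
4 hosts opened.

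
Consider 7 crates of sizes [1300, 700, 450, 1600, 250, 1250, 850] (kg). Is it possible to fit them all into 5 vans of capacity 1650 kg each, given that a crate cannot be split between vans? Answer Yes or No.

A valid assignment using 5 vans:
  van 1: 1600 = 1600
  van 2: 1300 + 250 = 1550
  van 3: 1250 = 1250
  van 4: 850 + 700 = 1550
  van 5: 450 = 450
Every load is within 1650 kg, so 5 vans suffice.

Yes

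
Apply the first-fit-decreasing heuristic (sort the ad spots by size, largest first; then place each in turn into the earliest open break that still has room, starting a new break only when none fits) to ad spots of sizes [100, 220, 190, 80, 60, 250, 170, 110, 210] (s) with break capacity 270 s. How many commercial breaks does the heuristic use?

6

Sorted descending: 250, 220, 210, 190, 170, 110, 100, 80, 60.
  250 → break 1 (new)  [load 250/270]
  220 → break 2 (new)  [load 220/270]
  210 → break 3 (new)  [load 210/270]
  190 → break 4 (new)  [load 190/270]
  170 → break 5 (new)  [load 170/270]
  110 → break 6 (new)  [load 110/270]
  100 → break 5  [load 270/270]
  80 → break 4  [load 270/270]
  60 → break 3  [load 270/270]
6 commercial breaks opened.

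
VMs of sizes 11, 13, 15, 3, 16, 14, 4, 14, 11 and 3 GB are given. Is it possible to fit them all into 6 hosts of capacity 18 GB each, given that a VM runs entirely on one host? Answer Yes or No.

Total = 104 GB; ⌈104/18⌉ = 6.
7 VMs each exceed half the capacity and cannot share a host, forcing at least 7 hosts.
At least 7 hosts are required, but only 6 are allowed.

No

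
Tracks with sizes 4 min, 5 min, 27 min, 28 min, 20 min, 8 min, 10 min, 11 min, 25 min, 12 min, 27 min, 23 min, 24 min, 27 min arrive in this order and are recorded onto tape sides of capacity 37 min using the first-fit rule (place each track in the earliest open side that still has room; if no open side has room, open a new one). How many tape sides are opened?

8

  4 → side 1 (new)  [load 4/37]
  5 → side 1  [load 9/37]
  27 → side 1  [load 36/37]
  28 → side 2 (new)  [load 28/37]
  20 → side 3 (new)  [load 20/37]
  8 → side 2  [load 36/37]
  10 → side 3  [load 30/37]
  11 → side 4 (new)  [load 11/37]
  25 → side 4  [load 36/37]
  12 → side 5 (new)  [load 12/37]
  27 → side 6 (new)  [load 27/37]
  23 → side 5  [load 35/37]
  24 → side 7 (new)  [load 24/37]
  27 → side 8 (new)  [load 27/37]
8 tape sides opened.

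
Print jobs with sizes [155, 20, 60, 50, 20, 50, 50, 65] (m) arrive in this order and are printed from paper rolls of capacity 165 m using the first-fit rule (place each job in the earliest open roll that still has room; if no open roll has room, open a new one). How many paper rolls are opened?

  155 → roll 1 (new)  [load 155/165]
  20 → roll 2 (new)  [load 20/165]
  60 → roll 2  [load 80/165]
  50 → roll 2  [load 130/165]
  20 → roll 2  [load 150/165]
  50 → roll 3 (new)  [load 50/165]
  50 → roll 3  [load 100/165]
  65 → roll 3  [load 165/165]
3 paper rolls opened.

3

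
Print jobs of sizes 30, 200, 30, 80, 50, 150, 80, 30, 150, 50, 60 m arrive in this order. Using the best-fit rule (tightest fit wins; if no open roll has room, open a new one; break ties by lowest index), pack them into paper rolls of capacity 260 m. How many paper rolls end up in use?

4

  30 → roll 1 (new)  [load 30/260]
  200 → roll 1  [load 230/260]
  30 → roll 1  [load 260/260]
  80 → roll 2 (new)  [load 80/260]
  50 → roll 2  [load 130/260]
  150 → roll 3 (new)  [load 150/260]
  80 → roll 3  [load 230/260]
  30 → roll 3  [load 260/260]
  150 → roll 4 (new)  [load 150/260]
  50 → roll 4  [load 200/260]
  60 → roll 4  [load 260/260]
4 paper rolls opened.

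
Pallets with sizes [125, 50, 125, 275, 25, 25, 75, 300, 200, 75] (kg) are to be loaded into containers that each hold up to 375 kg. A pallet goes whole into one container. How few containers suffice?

Total = 300 + 275 + 200 + 125 + 125 + 75 + 75 + 50 + 25 + 25 = 1275 kg.
Lower bound: ⌈1275/375⌉ = 4 containers.
A packing using 4 containers:
  container 1: 300 + 75 = 375
  container 2: 275 + 75 + 25 = 375
  container 3: 200 + 125 + 50 = 375
  container 4: 125 + 25 = 150
This matches the lower bound, so 4 is optimal.

4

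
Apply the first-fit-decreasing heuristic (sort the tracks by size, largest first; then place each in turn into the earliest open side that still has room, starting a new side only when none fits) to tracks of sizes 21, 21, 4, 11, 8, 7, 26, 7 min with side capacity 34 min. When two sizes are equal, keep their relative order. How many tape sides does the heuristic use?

4

Sorted descending: 26, 21, 21, 11, 8, 7, 7, 4.
  26 → side 1 (new)  [load 26/34]
  21 → side 2 (new)  [load 21/34]
  21 → side 3 (new)  [load 21/34]
  11 → side 2  [load 32/34]
  8 → side 1  [load 34/34]
  7 → side 3  [load 28/34]
  7 → side 4 (new)  [load 7/34]
  4 → side 3  [load 32/34]
4 tape sides opened.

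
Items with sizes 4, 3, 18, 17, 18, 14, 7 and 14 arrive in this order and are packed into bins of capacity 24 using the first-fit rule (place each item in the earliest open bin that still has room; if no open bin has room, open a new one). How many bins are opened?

  4 → bin 1 (new)  [load 4/24]
  3 → bin 1  [load 7/24]
  18 → bin 2 (new)  [load 18/24]
  17 → bin 1  [load 24/24]
  18 → bin 3 (new)  [load 18/24]
  14 → bin 4 (new)  [load 14/24]
  7 → bin 4  [load 21/24]
  14 → bin 5 (new)  [load 14/24]
5 bins opened.

5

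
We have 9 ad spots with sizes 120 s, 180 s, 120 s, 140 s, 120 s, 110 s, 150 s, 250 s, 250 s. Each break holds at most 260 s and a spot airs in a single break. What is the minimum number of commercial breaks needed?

Total = 250 + 250 + 180 + 150 + 140 + 120 + 120 + 120 + 110 = 1440 s.
Lower bound: ⌈1440/260⌉ = 6 commercial breaks.
A packing using 6 commercial breaks:
  break 1: 250 = 250
  break 2: 250 = 250
  break 3: 180 = 180
  break 4: 150 + 110 = 260
  break 5: 140 + 120 = 260
  break 6: 120 + 120 = 240
This matches the lower bound, so 6 is optimal.

6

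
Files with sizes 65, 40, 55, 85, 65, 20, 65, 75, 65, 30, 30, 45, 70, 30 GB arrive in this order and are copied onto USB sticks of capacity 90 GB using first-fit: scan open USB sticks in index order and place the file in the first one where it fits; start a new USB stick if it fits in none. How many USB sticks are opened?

10

  65 → USB stick 1 (new)  [load 65/90]
  40 → USB stick 2 (new)  [load 40/90]
  55 → USB stick 3 (new)  [load 55/90]
  85 → USB stick 4 (new)  [load 85/90]
  65 → USB stick 5 (new)  [load 65/90]
  20 → USB stick 1  [load 85/90]
  65 → USB stick 6 (new)  [load 65/90]
  75 → USB stick 7 (new)  [load 75/90]
  65 → USB stick 8 (new)  [load 65/90]
  30 → USB stick 2  [load 70/90]
  30 → USB stick 3  [load 85/90]
  45 → USB stick 9 (new)  [load 45/90]
  70 → USB stick 10 (new)  [load 70/90]
  30 → USB stick 9  [load 75/90]
10 USB sticks opened.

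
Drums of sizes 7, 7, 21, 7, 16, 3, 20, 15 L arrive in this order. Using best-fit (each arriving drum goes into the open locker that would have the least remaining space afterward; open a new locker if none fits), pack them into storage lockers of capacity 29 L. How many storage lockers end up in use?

  7 → locker 1 (new)  [load 7/29]
  7 → locker 1  [load 14/29]
  21 → locker 2 (new)  [load 21/29]
  7 → locker 2  [load 28/29]
  16 → locker 3 (new)  [load 16/29]
  3 → locker 3  [load 19/29]
  20 → locker 4 (new)  [load 20/29]
  15 → locker 1  [load 29/29]
4 storage lockers opened.

4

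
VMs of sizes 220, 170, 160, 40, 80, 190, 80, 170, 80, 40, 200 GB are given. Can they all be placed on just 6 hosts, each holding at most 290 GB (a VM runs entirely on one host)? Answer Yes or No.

Yes

A valid assignment using 6 hosts:
  host 1: 220 + 40 = 260
  host 2: 200 + 80 = 280
  host 3: 190 + 80 = 270
  host 4: 170 + 80 + 40 = 290
  host 5: 170 = 170
  host 6: 160 = 160
Every load is within 290 GB, so 6 hosts suffice.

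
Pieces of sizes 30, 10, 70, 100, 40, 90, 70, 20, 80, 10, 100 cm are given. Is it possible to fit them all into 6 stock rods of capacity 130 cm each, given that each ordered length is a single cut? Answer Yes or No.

Yes

A valid assignment using 6 stock rods:
  stock rod 1: 100 + 30 = 130
  stock rod 2: 100 + 20 + 10 = 130
  stock rod 3: 90 + 40 = 130
  stock rod 4: 80 + 10 = 90
  stock rod 5: 70 = 70
  stock rod 6: 70 = 70
Every load is within 130 cm, so 6 stock rods suffice.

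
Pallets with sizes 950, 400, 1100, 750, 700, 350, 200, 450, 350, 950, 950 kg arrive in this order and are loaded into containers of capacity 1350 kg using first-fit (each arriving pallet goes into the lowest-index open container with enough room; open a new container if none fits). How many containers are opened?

  950 → container 1 (new)  [load 950/1350]
  400 → container 1  [load 1350/1350]
  1100 → container 2 (new)  [load 1100/1350]
  750 → container 3 (new)  [load 750/1350]
  700 → container 4 (new)  [load 700/1350]
  350 → container 3  [load 1100/1350]
  200 → container 2  [load 1300/1350]
  450 → container 4  [load 1150/1350]
  350 → container 5 (new)  [load 350/1350]
  950 → container 5  [load 1300/1350]
  950 → container 6 (new)  [load 950/1350]
6 containers opened.

6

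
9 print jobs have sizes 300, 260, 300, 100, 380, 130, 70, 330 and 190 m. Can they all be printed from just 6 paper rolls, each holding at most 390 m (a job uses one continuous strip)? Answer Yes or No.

Yes

A valid assignment using 6 paper rolls:
  roll 1: 380 = 380
  roll 2: 330 = 330
  roll 3: 300 + 70 = 370
  roll 4: 300 = 300
  roll 5: 260 + 130 = 390
  roll 6: 190 + 100 = 290
Every load is within 390 m, so 6 paper rolls suffice.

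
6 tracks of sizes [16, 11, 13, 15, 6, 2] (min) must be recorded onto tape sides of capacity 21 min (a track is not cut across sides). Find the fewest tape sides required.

4

Total = 16 + 15 + 13 + 11 + 6 + 2 = 63 min.
Lower bound: ⌈63/21⌉ = 3 tape sides.
Also, 4 tracks each exceed 21/2 min, and no two of those can share a side, so at least 4 tape sides are needed.
A packing using 4 tape sides:
  side 1: 16 + 2 = 18
  side 2: 15 + 6 = 21
  side 3: 13 = 13
  side 4: 11 = 11
This matches the lower bound, so 4 is optimal.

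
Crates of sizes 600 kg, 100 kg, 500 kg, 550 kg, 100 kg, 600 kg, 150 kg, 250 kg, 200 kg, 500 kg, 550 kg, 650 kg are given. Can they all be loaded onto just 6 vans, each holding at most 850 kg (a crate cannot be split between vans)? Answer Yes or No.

Total = 4750 kg; ⌈4750/850⌉ = 6.
7 crates each exceed half the capacity and cannot share a van, forcing at least 7 vans.
At least 7 vans are required, but only 6 are allowed.

No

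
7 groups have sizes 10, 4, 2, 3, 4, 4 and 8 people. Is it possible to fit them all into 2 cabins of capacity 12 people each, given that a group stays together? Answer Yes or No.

Total = 35 people; ⌈35/12⌉ = 3.
At least 3 cabins are required, but only 2 are allowed.

No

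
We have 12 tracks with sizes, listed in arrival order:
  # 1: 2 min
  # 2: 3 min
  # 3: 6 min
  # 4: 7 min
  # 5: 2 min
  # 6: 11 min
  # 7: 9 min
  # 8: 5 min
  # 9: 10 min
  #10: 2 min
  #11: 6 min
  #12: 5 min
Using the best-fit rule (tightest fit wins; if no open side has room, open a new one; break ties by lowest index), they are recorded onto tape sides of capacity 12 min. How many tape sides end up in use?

  2 → side 1 (new)  [load 2/12]
  3 → side 1  [load 5/12]
  6 → side 1  [load 11/12]
  7 → side 2 (new)  [load 7/12]
  2 → side 2  [load 9/12]
  11 → side 3 (new)  [load 11/12]
  9 → side 4 (new)  [load 9/12]
  5 → side 5 (new)  [load 5/12]
  10 → side 6 (new)  [load 10/12]
  2 → side 6  [load 12/12]
  6 → side 5  [load 11/12]
  5 → side 7 (new)  [load 5/12]
7 tape sides opened.

7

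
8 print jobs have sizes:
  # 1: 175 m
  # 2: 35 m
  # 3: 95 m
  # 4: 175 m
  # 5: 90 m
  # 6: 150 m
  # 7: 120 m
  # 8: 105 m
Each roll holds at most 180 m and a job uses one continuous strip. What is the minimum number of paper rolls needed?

Total = 175 + 175 + 150 + 120 + 105 + 95 + 90 + 35 = 945 m.
Lower bound: ⌈945/180⌉ = 6 paper rolls.
A packing using 7 paper rolls:
  roll 1: 175 = 175
  roll 2: 175 = 175
  roll 3: 150 = 150
  roll 4: 120 + 35 = 155
  roll 5: 105 = 105
  roll 6: 95 = 95
  roll 7: 90 = 90
No arrangement into 6 paper rolls stays within capacity, so 7 is optimal.

7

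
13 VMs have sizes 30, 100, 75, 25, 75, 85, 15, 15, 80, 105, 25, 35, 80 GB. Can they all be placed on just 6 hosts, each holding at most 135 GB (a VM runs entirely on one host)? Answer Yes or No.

Total = 745 GB; ⌈745/135⌉ = 6.
7 VMs each exceed half the capacity and cannot share a host, forcing at least 7 hosts.
At least 7 hosts are required, but only 6 are allowed.

No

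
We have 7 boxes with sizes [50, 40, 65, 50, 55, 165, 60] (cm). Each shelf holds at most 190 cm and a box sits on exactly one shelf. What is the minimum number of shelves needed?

3

Total = 165 + 65 + 60 + 55 + 50 + 50 + 40 = 485 cm.
Lower bound: ⌈485/190⌉ = 3 shelves.
A packing using 3 shelves:
  shelf 1: 165 = 165
  shelf 2: 65 + 60 + 55 = 180
  shelf 3: 50 + 50 + 40 = 140
This matches the lower bound, so 3 is optimal.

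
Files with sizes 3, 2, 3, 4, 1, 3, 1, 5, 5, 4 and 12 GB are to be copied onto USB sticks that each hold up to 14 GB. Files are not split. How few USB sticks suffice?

Total = 12 + 5 + 5 + 4 + 4 + 3 + 3 + 3 + 2 + 1 + 1 = 43 GB.
Lower bound: ⌈43/14⌉ = 4 USB sticks.
A packing using 4 USB sticks:
  USB stick 1: 12 + 2 = 14
  USB stick 2: 5 + 5 + 4 = 14
  USB stick 3: 4 + 3 + 3 + 3 + 1 = 14
  USB stick 4: 1 = 1
This matches the lower bound, so 4 is optimal.

4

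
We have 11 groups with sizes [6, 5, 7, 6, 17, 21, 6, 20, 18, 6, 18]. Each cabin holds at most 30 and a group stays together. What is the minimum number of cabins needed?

Total = 21 + 20 + 18 + 18 + 17 + 7 + 6 + 6 + 6 + 6 + 5 = 130.
Lower bound: ⌈130/30⌉ = 5 cabins.
A packing using 5 cabins:
  cabin 1: 21 + 7 = 28
  cabin 2: 20 + 6 = 26
  cabin 3: 18 + 6 + 6 = 30
  cabin 4: 18 + 6 + 5 = 29
  cabin 5: 17 = 17
This matches the lower bound, so 5 is optimal.

5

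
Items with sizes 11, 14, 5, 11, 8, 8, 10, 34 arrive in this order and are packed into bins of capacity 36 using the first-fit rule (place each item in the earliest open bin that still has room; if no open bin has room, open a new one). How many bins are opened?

4

  11 → bin 1 (new)  [load 11/36]
  14 → bin 1  [load 25/36]
  5 → bin 1  [load 30/36]
  11 → bin 2 (new)  [load 11/36]
  8 → bin 2  [load 19/36]
  8 → bin 2  [load 27/36]
  10 → bin 3 (new)  [load 10/36]
  34 → bin 4 (new)  [load 34/36]
4 bins opened.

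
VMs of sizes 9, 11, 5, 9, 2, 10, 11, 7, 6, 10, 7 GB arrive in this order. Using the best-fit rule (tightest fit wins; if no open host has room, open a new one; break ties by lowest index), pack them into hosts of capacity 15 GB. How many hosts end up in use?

7

  9 → host 1 (new)  [load 9/15]
  11 → host 2 (new)  [load 11/15]
  5 → host 1  [load 14/15]
  9 → host 3 (new)  [load 9/15]
  2 → host 2  [load 13/15]
  10 → host 4 (new)  [load 10/15]
  11 → host 5 (new)  [load 11/15]
  7 → host 6 (new)  [load 7/15]
  6 → host 3  [load 15/15]
  10 → host 7 (new)  [load 10/15]
  7 → host 6  [load 14/15]
7 hosts opened.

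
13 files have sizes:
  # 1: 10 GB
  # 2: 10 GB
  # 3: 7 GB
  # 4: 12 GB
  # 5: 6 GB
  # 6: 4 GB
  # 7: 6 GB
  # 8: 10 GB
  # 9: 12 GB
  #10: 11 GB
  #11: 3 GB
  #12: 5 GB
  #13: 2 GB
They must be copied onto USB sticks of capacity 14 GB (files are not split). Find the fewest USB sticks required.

Total = 12 + 12 + 11 + 10 + 10 + 10 + 7 + 6 + 6 + 5 + 4 + 3 + 2 = 98 GB.
Lower bound: ⌈98/14⌉ = 7 USB sticks.
A packing using 8 USB sticks:
  USB stick 1: 12 + 2 = 14
  USB stick 2: 12 = 12
  USB stick 3: 11 + 3 = 14
  USB stick 4: 10 + 4 = 14
  USB stick 5: 10 = 10
  USB stick 6: 10 = 10
  USB stick 7: 7 + 6 = 13
  USB stick 8: 6 + 5 = 11
No arrangement into 7 USB sticks stays within capacity, so 8 is optimal.

8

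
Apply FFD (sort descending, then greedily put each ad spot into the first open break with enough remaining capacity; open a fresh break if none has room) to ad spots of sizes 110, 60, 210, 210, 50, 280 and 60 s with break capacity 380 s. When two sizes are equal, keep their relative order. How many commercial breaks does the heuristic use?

Sorted descending: 280, 210, 210, 110, 60, 60, 50.
  280 → break 1 (new)  [load 280/380]
  210 → break 2 (new)  [load 210/380]
  210 → break 3 (new)  [load 210/380]
  110 → break 2  [load 320/380]
  60 → break 1  [load 340/380]
  60 → break 2  [load 380/380]
  50 → break 3  [load 260/380]
3 commercial breaks opened.

3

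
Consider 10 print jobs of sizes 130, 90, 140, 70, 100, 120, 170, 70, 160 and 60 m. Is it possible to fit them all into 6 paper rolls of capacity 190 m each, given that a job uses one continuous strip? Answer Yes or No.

Total = 1110 m; ⌈1110/190⌉ = 6.
The bound of 6 does not rule out 6, but exhaustive search shows no assignment into 6 paper rolls of capacity 190 m exists — the minimum is 7.

No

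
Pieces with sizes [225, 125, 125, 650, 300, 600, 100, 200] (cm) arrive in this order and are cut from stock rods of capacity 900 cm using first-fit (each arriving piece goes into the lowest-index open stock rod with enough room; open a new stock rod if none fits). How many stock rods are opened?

3

  225 → stock rod 1 (new)  [load 225/900]
  125 → stock rod 1  [load 350/900]
  125 → stock rod 1  [load 475/900]
  650 → stock rod 2 (new)  [load 650/900]
  300 → stock rod 1  [load 775/900]
  600 → stock rod 3 (new)  [load 600/900]
  100 → stock rod 1  [load 875/900]
  200 → stock rod 2  [load 850/900]
3 stock rods opened.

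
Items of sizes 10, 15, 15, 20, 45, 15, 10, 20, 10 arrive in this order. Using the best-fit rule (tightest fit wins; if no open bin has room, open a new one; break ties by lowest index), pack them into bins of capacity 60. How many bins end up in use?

  10 → bin 1 (new)  [load 10/60]
  15 → bin 1  [load 25/60]
  15 → bin 1  [load 40/60]
  20 → bin 1  [load 60/60]
  45 → bin 2 (new)  [load 45/60]
  15 → bin 2  [load 60/60]
  10 → bin 3 (new)  [load 10/60]
  20 → bin 3  [load 30/60]
  10 → bin 3  [load 40/60]
3 bins opened.

3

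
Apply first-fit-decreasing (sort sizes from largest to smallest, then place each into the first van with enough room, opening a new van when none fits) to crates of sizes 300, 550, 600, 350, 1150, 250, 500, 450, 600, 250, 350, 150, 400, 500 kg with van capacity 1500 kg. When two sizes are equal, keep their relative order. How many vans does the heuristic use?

Sorted descending: 1150, 600, 600, 550, 500, 500, 450, 400, 350, 350, 300, 250, 250, 150.
  1150 → van 1 (new)  [load 1150/1500]
  600 → van 2 (new)  [load 600/1500]
  600 → van 2  [load 1200/1500]
  550 → van 3 (new)  [load 550/1500]
  500 → van 3  [load 1050/1500]
  500 → van 4 (new)  [load 500/1500]
  450 → van 3  [load 1500/1500]
  400 → van 4  [load 900/1500]
  350 → van 1  [load 1500/1500]
  350 → van 4  [load 1250/1500]
  300 → van 2  [load 1500/1500]
  250 → van 4  [load 1500/1500]
  250 → van 5 (new)  [load 250/1500]
  150 → van 5  [load 400/1500]
5 vans opened.

5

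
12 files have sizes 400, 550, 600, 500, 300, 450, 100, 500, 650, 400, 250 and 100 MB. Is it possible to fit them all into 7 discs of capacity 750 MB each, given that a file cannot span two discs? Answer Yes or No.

Total = 4800 MB; ⌈4800/750⌉ = 7.
8 files each exceed half the capacity and cannot share a disc, forcing at least 8 discs.
At least 8 discs are required, but only 7 are allowed.

No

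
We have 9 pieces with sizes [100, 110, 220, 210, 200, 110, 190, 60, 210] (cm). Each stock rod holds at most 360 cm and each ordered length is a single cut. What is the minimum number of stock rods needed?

Total = 220 + 210 + 210 + 200 + 190 + 110 + 110 + 100 + 60 = 1410 cm.
Lower bound: ⌈1410/360⌉ = 4 stock rods.
Also, 5 pieces each exceed 180 cm, and no two of those can share a stock rod, so at least 5 stock rods are needed.
A packing using 5 stock rods:
  stock rod 1: 220 + 110 = 330
  stock rod 2: 210 + 110 = 320
  stock rod 3: 210 + 100 = 310
  stock rod 4: 200 + 60 = 260
  stock rod 5: 190 = 190
This matches the lower bound, so 5 is optimal.

5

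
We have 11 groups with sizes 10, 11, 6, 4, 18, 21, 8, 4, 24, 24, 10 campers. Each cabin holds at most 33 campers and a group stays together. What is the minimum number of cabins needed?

Total = 24 + 24 + 21 + 18 + 11 + 10 + 10 + 8 + 6 + 4 + 4 = 140 campers.
Lower bound: ⌈140/33⌉ = 5 cabins.
A packing using 5 cabins:
  cabin 1: 24 + 8 = 32
  cabin 2: 24 + 6 = 30
  cabin 3: 21 + 11 = 32
  cabin 4: 18 + 10 + 4 = 32
  cabin 5: 10 + 4 = 14
This matches the lower bound, so 5 is optimal.

5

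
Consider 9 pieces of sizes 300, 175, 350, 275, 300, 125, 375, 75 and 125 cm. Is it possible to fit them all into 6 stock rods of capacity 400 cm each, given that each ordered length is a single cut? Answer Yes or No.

A valid assignment using 6 stock rods:
  stock rod 1: 375 = 375
  stock rod 2: 350 = 350
  stock rod 3: 300 + 75 = 375
  stock rod 4: 300 = 300
  stock rod 5: 275 + 125 = 400
  stock rod 6: 175 + 125 = 300
Every load is within 400 cm, so 6 stock rods suffice.

Yes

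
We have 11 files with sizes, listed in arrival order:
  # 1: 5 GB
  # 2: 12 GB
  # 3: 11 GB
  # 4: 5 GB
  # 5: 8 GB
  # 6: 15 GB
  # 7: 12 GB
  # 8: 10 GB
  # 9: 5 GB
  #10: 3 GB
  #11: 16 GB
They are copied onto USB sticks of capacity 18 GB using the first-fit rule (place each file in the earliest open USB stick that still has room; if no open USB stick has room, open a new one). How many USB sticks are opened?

  5 → USB stick 1 (new)  [load 5/18]
  12 → USB stick 1  [load 17/18]
  11 → USB stick 2 (new)  [load 11/18]
  5 → USB stick 2  [load 16/18]
  8 → USB stick 3 (new)  [load 8/18]
  15 → USB stick 4 (new)  [load 15/18]
  12 → USB stick 5 (new)  [load 12/18]
  10 → USB stick 3  [load 18/18]
  5 → USB stick 5  [load 17/18]
  3 → USB stick 4  [load 18/18]
  16 → USB stick 6 (new)  [load 16/18]
6 USB sticks opened.

6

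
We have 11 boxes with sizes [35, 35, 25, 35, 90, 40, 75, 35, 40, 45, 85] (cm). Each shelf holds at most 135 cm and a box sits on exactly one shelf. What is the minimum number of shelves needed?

Total = 90 + 85 + 75 + 45 + 40 + 40 + 35 + 35 + 35 + 35 + 25 = 540 cm.
Lower bound: ⌈540/135⌉ = 4 shelves.
A packing using 5 shelves:
  shelf 1: 90 + 45 = 135
  shelf 2: 85 + 40 = 125
  shelf 3: 75 + 40 = 115
  shelf 4: 35 + 35 + 35 + 25 = 130
  shelf 5: 35 = 35
No arrangement into 4 shelves stays within capacity, so 5 is optimal.

5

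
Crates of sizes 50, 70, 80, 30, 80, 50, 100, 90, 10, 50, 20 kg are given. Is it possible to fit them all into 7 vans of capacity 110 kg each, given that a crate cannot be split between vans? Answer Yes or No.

Yes

A valid assignment using 7 vans:
  van 1: 100 + 10 = 110
  van 2: 90 + 20 = 110
  van 3: 80 + 30 = 110
  van 4: 80 = 80
  van 5: 70 = 70
  van 6: 50 + 50 = 100
  van 7: 50 = 50
Every load is within 110 kg, so 7 vans suffice.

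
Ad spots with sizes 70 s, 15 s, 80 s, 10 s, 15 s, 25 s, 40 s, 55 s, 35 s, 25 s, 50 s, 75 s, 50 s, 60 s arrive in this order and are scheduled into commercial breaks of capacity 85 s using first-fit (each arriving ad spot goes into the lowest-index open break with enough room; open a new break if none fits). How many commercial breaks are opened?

9

  70 → break 1 (new)  [load 70/85]
  15 → break 1  [load 85/85]
  80 → break 2 (new)  [load 80/85]
  10 → break 3 (new)  [load 10/85]
  15 → break 3  [load 25/85]
  25 → break 3  [load 50/85]
  40 → break 4 (new)  [load 40/85]
  55 → break 5 (new)  [load 55/85]
  35 → break 3  [load 85/85]
  25 → break 4  [load 65/85]
  50 → break 6 (new)  [load 50/85]
  75 → break 7 (new)  [load 75/85]
  50 → break 8 (new)  [load 50/85]
  60 → break 9 (new)  [load 60/85]
9 commercial breaks opened.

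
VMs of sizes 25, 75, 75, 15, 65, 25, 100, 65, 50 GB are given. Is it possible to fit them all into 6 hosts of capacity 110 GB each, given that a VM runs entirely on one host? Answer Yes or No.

A valid assignment using 6 hosts:
  host 1: 100 = 100
  host 2: 75 + 25 = 100
  host 3: 75 + 25 = 100
  host 4: 65 + 15 = 80
  host 5: 65 = 65
  host 6: 50 = 50
Every load is within 110 GB, so 6 hosts suffice.

Yes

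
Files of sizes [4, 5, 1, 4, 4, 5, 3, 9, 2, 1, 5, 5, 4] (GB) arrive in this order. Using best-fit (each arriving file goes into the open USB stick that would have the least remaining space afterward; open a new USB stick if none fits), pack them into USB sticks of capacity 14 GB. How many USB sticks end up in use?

  4 → USB stick 1 (new)  [load 4/14]
  5 → USB stick 1  [load 9/14]
  1 → USB stick 1  [load 10/14]
  4 → USB stick 1  [load 14/14]
  4 → USB stick 2 (new)  [load 4/14]
  5 → USB stick 2  [load 9/14]
  3 → USB stick 2  [load 12/14]
  9 → USB stick 3 (new)  [load 9/14]
  2 → USB stick 2  [load 14/14]
  1 → USB stick 3  [load 10/14]
  5 → USB stick 4 (new)  [load 5/14]
  5 → USB stick 4  [load 10/14]
  4 → USB stick 3  [load 14/14]
4 USB sticks opened.

4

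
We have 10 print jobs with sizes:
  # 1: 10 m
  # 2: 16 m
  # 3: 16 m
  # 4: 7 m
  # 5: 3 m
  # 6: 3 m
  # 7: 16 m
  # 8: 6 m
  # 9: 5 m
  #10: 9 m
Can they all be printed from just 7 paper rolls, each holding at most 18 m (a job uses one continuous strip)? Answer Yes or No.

Yes

A valid assignment using 6 paper rolls:
  roll 1: 16 = 16
  roll 2: 16 = 16
  roll 3: 16 = 16
  roll 4: 10 + 7 = 17
  roll 5: 9 + 6 + 3 = 18
  roll 6: 5 + 3 = 8
That uses only 6 ≤ 7, so 7 paper rolls are enough.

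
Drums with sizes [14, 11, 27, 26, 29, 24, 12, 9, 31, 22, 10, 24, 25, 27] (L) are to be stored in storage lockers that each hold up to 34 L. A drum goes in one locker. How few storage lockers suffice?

10

Total = 31 + 29 + 27 + 27 + 26 + 25 + 24 + 24 + 22 + 14 + 12 + 11 + 10 + 9 = 291 L.
Lower bound: ⌈291/34⌉ = 9 storage lockers.
A packing using 10 storage lockers:
  locker 1: 31 = 31
  locker 2: 29 = 29
  locker 3: 27 = 27
  locker 4: 27 = 27
  locker 5: 26 = 26
  locker 6: 25 + 9 = 34
  locker 7: 24 + 10 = 34
  locker 8: 24 = 24
  locker 9: 22 + 12 = 34
  locker 10: 14 + 11 = 25
No arrangement into 9 storage lockers stays within capacity, so 10 is optimal.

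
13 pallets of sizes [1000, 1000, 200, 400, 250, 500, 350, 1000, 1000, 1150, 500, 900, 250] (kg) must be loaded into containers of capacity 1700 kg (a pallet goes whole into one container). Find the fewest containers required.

Total = 1150 + 1000 + 1000 + 1000 + 1000 + 900 + 500 + 500 + 400 + 350 + 250 + 250 + 200 = 8500 kg.
Lower bound: ⌈8500/1700⌉ = 5 containers.
Also, 6 pallets each exceed 850 kg, and no two of those can share a container, so at least 6 containers are needed.
A packing using 6 containers:
  container 1: 1150 + 500 = 1650
  container 2: 1000 + 500 + 200 = 1700
  container 3: 1000 + 400 + 250 = 1650
  container 4: 1000 + 350 + 250 = 1600
  container 5: 1000 = 1000
  container 6: 900 = 900
This matches the lower bound, so 6 is optimal.

6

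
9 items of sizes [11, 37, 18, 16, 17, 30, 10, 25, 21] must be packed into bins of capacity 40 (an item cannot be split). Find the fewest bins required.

5

Total = 37 + 30 + 25 + 21 + 18 + 17 + 16 + 11 + 10 = 185.
Lower bound: ⌈185/40⌉ = 5 bins.
A packing using 5 bins:
  bin 1: 37 = 37
  bin 2: 30 + 10 = 40
  bin 3: 25 + 11 = 36
  bin 4: 21 + 18 = 39
  bin 5: 17 + 16 = 33
This matches the lower bound, so 5 is optimal.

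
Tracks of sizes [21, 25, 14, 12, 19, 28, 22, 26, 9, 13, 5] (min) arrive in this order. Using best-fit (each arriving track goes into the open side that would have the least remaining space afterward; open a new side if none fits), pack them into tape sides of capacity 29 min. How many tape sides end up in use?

8

  21 → side 1 (new)  [load 21/29]
  25 → side 2 (new)  [load 25/29]
  14 → side 3 (new)  [load 14/29]
  12 → side 3  [load 26/29]
  19 → side 4 (new)  [load 19/29]
  28 → side 5 (new)  [load 28/29]
  22 → side 6 (new)  [load 22/29]
  26 → side 7 (new)  [load 26/29]
  9 → side 4  [load 28/29]
  13 → side 8 (new)  [load 13/29]
  5 → side 6  [load 27/29]
8 tape sides opened.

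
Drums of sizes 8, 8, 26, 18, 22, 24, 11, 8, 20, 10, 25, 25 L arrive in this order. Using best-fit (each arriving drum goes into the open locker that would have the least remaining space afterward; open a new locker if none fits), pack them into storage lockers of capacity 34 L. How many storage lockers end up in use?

  8 → locker 1 (new)  [load 8/34]
  8 → locker 1  [load 16/34]
  26 → locker 2 (new)  [load 26/34]
  18 → locker 1  [load 34/34]
  22 → locker 3 (new)  [load 22/34]
  24 → locker 4 (new)  [load 24/34]
  11 → locker 3  [load 33/34]
  8 → locker 2  [load 34/34]
  20 → locker 5 (new)  [load 20/34]
  10 → locker 4  [load 34/34]
  25 → locker 6 (new)  [load 25/34]
  25 → locker 7 (new)  [load 25/34]
7 storage lockers opened.

7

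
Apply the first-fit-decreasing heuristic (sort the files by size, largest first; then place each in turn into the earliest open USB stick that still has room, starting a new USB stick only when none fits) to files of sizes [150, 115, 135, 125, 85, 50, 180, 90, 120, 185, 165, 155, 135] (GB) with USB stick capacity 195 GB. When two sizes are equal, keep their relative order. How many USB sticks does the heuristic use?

11

Sorted descending: 185, 180, 165, 155, 150, 135, 135, 125, 120, 115, 90, 85, 50.
  185 → USB stick 1 (new)  [load 185/195]
  180 → USB stick 2 (new)  [load 180/195]
  165 → USB stick 3 (new)  [load 165/195]
  155 → USB stick 4 (new)  [load 155/195]
  150 → USB stick 5 (new)  [load 150/195]
  135 → USB stick 6 (new)  [load 135/195]
  135 → USB stick 7 (new)  [load 135/195]
  125 → USB stick 8 (new)  [load 125/195]
  120 → USB stick 9 (new)  [load 120/195]
  115 → USB stick 10 (new)  [load 115/195]
  90 → USB stick 11 (new)  [load 90/195]
  85 → USB stick 11  [load 175/195]
  50 → USB stick 6  [load 185/195]
11 USB sticks opened.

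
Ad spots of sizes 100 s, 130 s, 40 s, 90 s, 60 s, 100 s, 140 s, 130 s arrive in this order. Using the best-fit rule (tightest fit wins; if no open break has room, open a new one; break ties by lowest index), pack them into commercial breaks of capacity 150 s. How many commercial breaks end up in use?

  100 → break 1 (new)  [load 100/150]
  130 → break 2 (new)  [load 130/150]
  40 → break 1  [load 140/150]
  90 → break 3 (new)  [load 90/150]
  60 → break 3  [load 150/150]
  100 → break 4 (new)  [load 100/150]
  140 → break 5 (new)  [load 140/150]
  130 → break 6 (new)  [load 130/150]
6 commercial breaks opened.

6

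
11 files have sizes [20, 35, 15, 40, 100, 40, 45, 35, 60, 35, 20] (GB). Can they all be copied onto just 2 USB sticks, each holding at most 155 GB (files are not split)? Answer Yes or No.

No

Total = 445 GB; ⌈445/155⌉ = 3.
At least 3 USB sticks are required, but only 2 are allowed.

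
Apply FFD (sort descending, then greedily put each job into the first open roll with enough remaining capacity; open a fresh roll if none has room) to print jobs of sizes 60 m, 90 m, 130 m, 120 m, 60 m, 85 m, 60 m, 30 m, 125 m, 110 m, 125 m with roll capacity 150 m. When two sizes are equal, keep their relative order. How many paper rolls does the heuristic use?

8

Sorted descending: 130, 125, 125, 120, 110, 90, 85, 60, 60, 60, 30.
  130 → roll 1 (new)  [load 130/150]
  125 → roll 2 (new)  [load 125/150]
  125 → roll 3 (new)  [load 125/150]
  120 → roll 4 (new)  [load 120/150]
  110 → roll 5 (new)  [load 110/150]
  90 → roll 6 (new)  [load 90/150]
  85 → roll 7 (new)  [load 85/150]
  60 → roll 6  [load 150/150]
  60 → roll 7  [load 145/150]
  60 → roll 8 (new)  [load 60/150]
  30 → roll 4  [load 150/150]
8 paper rolls opened.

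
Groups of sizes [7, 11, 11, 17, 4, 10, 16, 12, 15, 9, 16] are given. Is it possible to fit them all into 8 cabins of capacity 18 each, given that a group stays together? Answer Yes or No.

No

Total = 128; ⌈128/18⌉ = 8.
The bound of 8 does not rule out 8, but exhaustive search shows no assignment into 8 cabins of capacity 18 exists — the minimum is 9.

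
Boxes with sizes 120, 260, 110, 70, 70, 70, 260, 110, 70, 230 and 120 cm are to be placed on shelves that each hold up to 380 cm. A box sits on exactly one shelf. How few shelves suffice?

Total = 260 + 260 + 230 + 120 + 120 + 110 + 110 + 70 + 70 + 70 + 70 = 1490 cm.
Lower bound: ⌈1490/380⌉ = 4 shelves.
A packing using 4 shelves:
  shelf 1: 260 + 120 = 380
  shelf 2: 260 + 120 = 380
  shelf 3: 230 + 70 + 70 = 370
  shelf 4: 110 + 110 + 70 + 70 = 360
This matches the lower bound, so 4 is optimal.

4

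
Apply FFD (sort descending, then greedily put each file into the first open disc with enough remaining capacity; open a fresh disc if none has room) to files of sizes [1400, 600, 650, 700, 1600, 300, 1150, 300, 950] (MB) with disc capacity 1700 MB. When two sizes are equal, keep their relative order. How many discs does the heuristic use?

5

Sorted descending: 1600, 1400, 1150, 950, 700, 650, 600, 300, 300.
  1600 → disc 1 (new)  [load 1600/1700]
  1400 → disc 2 (new)  [load 1400/1700]
  1150 → disc 3 (new)  [load 1150/1700]
  950 → disc 4 (new)  [load 950/1700]
  700 → disc 4  [load 1650/1700]
  650 → disc 5 (new)  [load 650/1700]
  600 → disc 5  [load 1250/1700]
  300 → disc 2  [load 1700/1700]
  300 → disc 3  [load 1450/1700]
5 discs opened.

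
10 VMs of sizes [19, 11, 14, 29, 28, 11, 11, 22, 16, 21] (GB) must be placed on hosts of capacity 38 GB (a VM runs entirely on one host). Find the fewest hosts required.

6

Total = 29 + 28 + 22 + 21 + 19 + 16 + 14 + 11 + 11 + 11 = 182 GB.
Lower bound: ⌈182/38⌉ = 5 hosts.
A packing using 6 hosts:
  host 1: 29 = 29
  host 2: 28 = 28
  host 3: 22 + 16 = 38
  host 4: 21 + 14 = 35
  host 5: 19 + 11 = 30
  host 6: 11 + 11 = 22
No arrangement into 5 hosts stays within capacity, so 6 is optimal.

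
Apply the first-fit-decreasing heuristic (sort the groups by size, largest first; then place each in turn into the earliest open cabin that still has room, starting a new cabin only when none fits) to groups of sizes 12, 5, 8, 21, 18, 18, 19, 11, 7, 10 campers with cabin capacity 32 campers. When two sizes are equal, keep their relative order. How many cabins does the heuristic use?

5

Sorted descending: 21, 19, 18, 18, 12, 11, 10, 8, 7, 5.
  21 → cabin 1 (new)  [load 21/32]
  19 → cabin 2 (new)  [load 19/32]
  18 → cabin 3 (new)  [load 18/32]
  18 → cabin 4 (new)  [load 18/32]
  12 → cabin 2  [load 31/32]
  11 → cabin 1  [load 32/32]
  10 → cabin 3  [load 28/32]
  8 → cabin 4  [load 26/32]
  7 → cabin 5 (new)  [load 7/32]
  5 → cabin 4  [load 31/32]
5 cabins opened.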